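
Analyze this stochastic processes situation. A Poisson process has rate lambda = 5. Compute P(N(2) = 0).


P(N(t)=k) = (lambda*t)^k * exp(-lambda*t) / k!
lambda*t = 10
= 10^0 * exp(-10) / 0!
= 1 * 4.5400e-05 / 1
= 4.5400e-05

4.5400e-05


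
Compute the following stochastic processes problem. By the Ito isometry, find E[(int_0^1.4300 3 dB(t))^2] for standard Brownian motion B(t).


By Ito isometry: E[(int f dB)^2] = int f^2 dt
= 3^2 * 1.4300
= 9 * 1.4300 = 12.8700

12.8700


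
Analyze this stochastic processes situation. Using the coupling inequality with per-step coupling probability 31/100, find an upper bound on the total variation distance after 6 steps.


TV distance bound <= (1-delta)^n
= (1 - 0.3100)^6
= 0.6900^6
= 0.1079

0.1079


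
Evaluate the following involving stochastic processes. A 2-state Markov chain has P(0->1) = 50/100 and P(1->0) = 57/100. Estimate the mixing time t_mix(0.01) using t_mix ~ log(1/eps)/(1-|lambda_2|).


lambda_2 = |1 - p01 - p10| = |1 - 0.5000 - 0.5700| = 0.0700
t_mix ~ log(1/eps)/(1 - |lambda_2|)
= log(100)/(1 - 0.0700) = 4.6052/0.9300
= 4.9518

4.9518


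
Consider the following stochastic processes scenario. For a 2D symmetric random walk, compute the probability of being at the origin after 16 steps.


P = C(16,8)^2 / 4^16
= 12870^2 / 4294967296
= 165636900 / 4294967296
= 0.0386

0.0386


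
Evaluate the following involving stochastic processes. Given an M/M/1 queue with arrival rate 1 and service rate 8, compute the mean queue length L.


rho = 1/8 = 0.1250
L = rho/(1-rho)
= 0.1250/0.8750
= 0.1429

0.1429


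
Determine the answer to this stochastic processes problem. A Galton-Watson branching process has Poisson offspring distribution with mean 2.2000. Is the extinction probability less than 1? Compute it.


Since mu = 2.2000 > 1, extinction prob q < 1.
Solve s = exp(mu*(s-1)) iteratively.
q = 0.1563

0.1563


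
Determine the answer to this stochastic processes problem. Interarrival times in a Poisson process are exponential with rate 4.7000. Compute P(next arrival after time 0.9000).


P(X > t) = exp(-lambda * t)
= exp(-4.7000 * 0.9000)
= exp(-4.2300) = 0.0146

0.0146


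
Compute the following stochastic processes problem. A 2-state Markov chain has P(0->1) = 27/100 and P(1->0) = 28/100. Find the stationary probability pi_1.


Stationary distribution: pi_0 = p10/(p01+p10), pi_1 = p01/(p01+p10)
p01 = 0.2700, p10 = 0.2800
pi_1 = 0.4909

0.4909


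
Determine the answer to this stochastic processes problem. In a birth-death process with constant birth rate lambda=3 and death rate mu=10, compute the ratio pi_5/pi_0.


For birth-death process, pi_n/pi_0 = (lambda/mu)^n
= (3/10)^5
= 0.0024

0.0024


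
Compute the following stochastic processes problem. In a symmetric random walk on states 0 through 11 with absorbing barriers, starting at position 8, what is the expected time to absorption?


For symmetric RW on 0,...,N with absorbing barriers, E(i) = i*(N-i)
E(8) = 8 * 3 = 24

24


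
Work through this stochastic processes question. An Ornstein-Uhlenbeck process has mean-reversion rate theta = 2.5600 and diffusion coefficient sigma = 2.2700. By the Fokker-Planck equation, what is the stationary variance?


Stationary variance = sigma^2 / (2*theta)
= 2.2700^2 / (2*2.5600)
= 5.1529 / 5.1200
= 1.0064

1.0064


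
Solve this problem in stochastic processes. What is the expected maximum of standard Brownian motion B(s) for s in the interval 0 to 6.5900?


E(max B(s)) = sqrt(2t/pi)
= sqrt(2*6.5900/pi)
= sqrt(4.1953)
= 2.0482

2.0482


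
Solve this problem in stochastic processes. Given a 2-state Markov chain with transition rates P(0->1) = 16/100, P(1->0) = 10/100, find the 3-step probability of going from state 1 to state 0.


Computing P^3 by matrix multiplication.
P = [[0.8400, 0.1600], [0.1000, 0.9000]]
After raising P to the power 3:
P^3(1,0) = 0.2288

0.2288


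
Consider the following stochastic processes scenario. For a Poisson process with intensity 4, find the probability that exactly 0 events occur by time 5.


P(N(t)=k) = (lambda*t)^k * exp(-lambda*t) / k!
lambda*t = 20
= 20^0 * exp(-20) / 0!
= 1 * 2.0612e-09 / 1
= 2.0612e-09

2.0612e-09


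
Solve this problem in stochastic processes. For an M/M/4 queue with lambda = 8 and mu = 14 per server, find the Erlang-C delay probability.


a = lambda/mu = 0.5714
rho = a/c = 0.1429
Erlang-C formula applied:
C(c,a) = 0.0029

0.0029


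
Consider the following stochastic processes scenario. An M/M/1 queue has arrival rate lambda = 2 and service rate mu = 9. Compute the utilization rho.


rho = lambda/mu
= 2/9
= 0.2222

0.2222


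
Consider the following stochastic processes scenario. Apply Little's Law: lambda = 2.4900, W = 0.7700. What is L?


Little's Law: L = lambda * W
= 2.4900 * 0.7700
= 1.9173

1.9173


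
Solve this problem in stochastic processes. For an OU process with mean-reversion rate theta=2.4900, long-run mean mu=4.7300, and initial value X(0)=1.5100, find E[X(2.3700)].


E[X(t)] = mu + (X(0) - mu)*exp(-theta*t)
= 4.7300 + (1.5100 - 4.7300)*exp(-2.4900*2.3700)
= 4.7300 + -3.2200 * 0.0027
= 4.7212

4.7212


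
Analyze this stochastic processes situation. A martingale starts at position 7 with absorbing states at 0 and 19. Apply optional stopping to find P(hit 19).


By optional stopping theorem: E(M at tau) = M(0) = 7
P(hit 19)*19 + P(hit 0)*0 = 7
P(hit 19) = (7 - 0)/(19 - 0) = 7/19 = 0.3684

0.3684


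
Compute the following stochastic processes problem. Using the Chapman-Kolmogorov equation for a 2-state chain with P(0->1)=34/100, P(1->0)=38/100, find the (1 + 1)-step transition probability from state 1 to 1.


P^2 = P^1 * P^1
Computing via matrix multiplication of the transition matrix.
Entry (1,1) of P^2 = 0.5136

0.5136


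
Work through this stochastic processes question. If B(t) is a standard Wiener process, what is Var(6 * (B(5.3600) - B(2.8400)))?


Var(alpha*(B(t)-B(s))) = alpha^2 * (t-s)
= 6^2 * (5.3600 - 2.8400)
= 36 * 2.5200
= 90.7200

90.7200


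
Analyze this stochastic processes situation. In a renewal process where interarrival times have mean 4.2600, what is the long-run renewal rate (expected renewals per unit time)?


Long-run renewal rate = 1/E(X)
= 1/4.2600
= 0.2347

0.2347


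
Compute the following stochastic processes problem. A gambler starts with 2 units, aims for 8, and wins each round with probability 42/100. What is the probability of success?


Gambler's ruin formula:
r = q/p = 0.5800/0.4200 = 1.3810
P(win) = (1 - r^i)/(1 - r^N)
= (1 - 1.3810^2)/(1 - 1.3810^8)
= 0.0742

0.0742


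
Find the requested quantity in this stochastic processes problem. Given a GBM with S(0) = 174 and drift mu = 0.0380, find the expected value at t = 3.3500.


E[S(t)] = S(0) * exp(mu * t)
= 174 * exp(0.0380 * 3.3500)
= 174 * 1.1358
= 197.6218

197.6218


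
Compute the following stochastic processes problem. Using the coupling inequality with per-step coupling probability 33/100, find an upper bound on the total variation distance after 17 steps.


TV distance bound <= (1-delta)^n
= (1 - 0.3300)^17
= 0.6700^17
= 0.0011

0.0011


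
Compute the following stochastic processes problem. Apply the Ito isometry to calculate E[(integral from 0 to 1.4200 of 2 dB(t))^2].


By Ito isometry: E[(int f dB)^2] = int f^2 dt
= 2^2 * 1.4200
= 4 * 1.4200 = 5.6800

5.6800


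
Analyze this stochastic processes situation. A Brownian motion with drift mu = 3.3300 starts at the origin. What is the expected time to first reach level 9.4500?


Expected first passage time = a/mu
= 9.4500/3.3300
= 2.8378

2.8378


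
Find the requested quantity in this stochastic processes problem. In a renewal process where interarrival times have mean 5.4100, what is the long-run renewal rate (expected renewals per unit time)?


Long-run renewal rate = 1/E(X)
= 1/5.4100
= 0.1848

0.1848


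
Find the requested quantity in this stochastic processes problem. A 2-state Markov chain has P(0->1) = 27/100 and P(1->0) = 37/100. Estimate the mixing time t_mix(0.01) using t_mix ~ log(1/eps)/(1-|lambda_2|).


lambda_2 = |1 - p01 - p10| = |1 - 0.2700 - 0.3700| = 0.3600
t_mix ~ log(1/eps)/(1 - |lambda_2|)
= log(100)/(1 - 0.3600) = 4.6052/0.6400
= 7.1956

7.1956


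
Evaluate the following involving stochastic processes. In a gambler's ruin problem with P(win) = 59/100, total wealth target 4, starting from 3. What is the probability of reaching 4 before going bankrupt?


Gambler's ruin formula:
r = q/p = 0.4100/0.5900 = 0.6949
P(win) = (1 - r^i)/(1 - r^N)
= (1 - 0.6949^3)/(1 - 0.6949^4)
= 0.8665

0.8665


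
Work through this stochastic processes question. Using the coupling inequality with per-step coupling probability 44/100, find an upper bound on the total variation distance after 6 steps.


TV distance bound <= (1-delta)^n
= (1 - 0.4400)^6
= 0.5600^6
= 0.0308

0.0308


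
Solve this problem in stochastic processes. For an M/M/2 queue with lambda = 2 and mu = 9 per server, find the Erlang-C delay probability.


a = lambda/mu = 0.2222
rho = a/c = 0.1111
Erlang-C formula applied:
C(c,a) = 0.0222

0.0222


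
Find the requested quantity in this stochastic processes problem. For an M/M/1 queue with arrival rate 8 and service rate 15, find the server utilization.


rho = lambda/mu
= 8/15
= 0.5333

0.5333


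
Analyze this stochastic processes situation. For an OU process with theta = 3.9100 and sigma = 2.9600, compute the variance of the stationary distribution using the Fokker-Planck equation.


Stationary variance = sigma^2 / (2*theta)
= 2.9600^2 / (2*3.9100)
= 8.7616 / 7.8200
= 1.1204

1.1204


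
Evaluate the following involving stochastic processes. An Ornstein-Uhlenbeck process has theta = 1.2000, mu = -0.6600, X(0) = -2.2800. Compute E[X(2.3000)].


E[X(t)] = mu + (X(0) - mu)*exp(-theta*t)
= -0.6600 + (-2.2800 - -0.6600)*exp(-1.2000*2.3000)
= -0.6600 + -1.6200 * 0.0633
= -0.7625

-0.7625


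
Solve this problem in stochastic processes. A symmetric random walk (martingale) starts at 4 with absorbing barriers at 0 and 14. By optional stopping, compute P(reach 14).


By optional stopping theorem: E(M at tau) = M(0) = 4
P(hit 14)*14 + P(hit 0)*0 = 4
P(hit 14) = (4 - 0)/(14 - 0) = 2/7 = 0.2857

0.2857


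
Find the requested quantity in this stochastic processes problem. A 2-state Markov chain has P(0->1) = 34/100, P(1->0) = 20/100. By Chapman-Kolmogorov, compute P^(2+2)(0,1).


P^4 = P^2 * P^2
Computing via matrix multiplication of the transition matrix.
Entry (0,1) of P^4 = 0.6014

0.6014


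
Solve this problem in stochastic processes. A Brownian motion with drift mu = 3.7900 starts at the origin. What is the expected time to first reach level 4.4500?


Expected first passage time = a/mu
= 4.4500/3.7900
= 1.1741

1.1741


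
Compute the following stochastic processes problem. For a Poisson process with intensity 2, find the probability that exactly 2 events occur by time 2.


P(N(t)=k) = (lambda*t)^k * exp(-lambda*t) / k!
lambda*t = 4
= 4^2 * exp(-4) / 2!
= 16 * 0.0183 / 2
= 0.1465

0.1465


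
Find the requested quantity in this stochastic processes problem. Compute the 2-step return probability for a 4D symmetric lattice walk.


P(return in 2 steps) = P(reverse first step) = 1/(2d)
= 1/8
= 0.1250

0.1250


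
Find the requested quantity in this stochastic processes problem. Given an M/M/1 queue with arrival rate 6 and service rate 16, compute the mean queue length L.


rho = 6/16 = 0.3750
L = rho/(1-rho)
= 0.3750/0.6250
= 0.6000

0.6000


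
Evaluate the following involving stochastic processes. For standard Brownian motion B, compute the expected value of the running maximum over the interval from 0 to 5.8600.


E(max B(s)) = sqrt(2t/pi)
= sqrt(2*5.8600/pi)
= sqrt(3.7306)
= 1.9315

1.9315


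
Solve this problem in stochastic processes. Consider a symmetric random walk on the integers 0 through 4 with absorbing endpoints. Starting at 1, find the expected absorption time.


For symmetric RW on 0,...,N with absorbing barriers, E(i) = i*(N-i)
E(1) = 1 * 3 = 3

3


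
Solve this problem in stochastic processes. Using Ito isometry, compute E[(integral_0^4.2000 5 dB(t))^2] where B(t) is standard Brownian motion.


By Ito isometry: E[(int f dB)^2] = int f^2 dt
= 5^2 * 4.2000
= 25 * 4.2000 = 105.0000

105.0000


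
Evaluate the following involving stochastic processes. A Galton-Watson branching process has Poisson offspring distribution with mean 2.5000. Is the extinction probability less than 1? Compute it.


Since mu = 2.5000 > 1, extinction prob q < 1.
Solve s = exp(mu*(s-1)) iteratively.
q = 0.1074

0.1074


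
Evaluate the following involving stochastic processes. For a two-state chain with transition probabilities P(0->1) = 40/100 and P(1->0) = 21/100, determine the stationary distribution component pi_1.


Stationary distribution: pi_0 = p10/(p01+p10), pi_1 = p01/(p01+p10)
p01 = 0.4000, p10 = 0.2100
pi_1 = 0.6557

0.6557


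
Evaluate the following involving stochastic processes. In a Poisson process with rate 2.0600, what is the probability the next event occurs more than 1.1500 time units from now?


P(X > t) = exp(-lambda * t)
= exp(-2.0600 * 1.1500)
= exp(-2.3690) = 0.0936

0.0936


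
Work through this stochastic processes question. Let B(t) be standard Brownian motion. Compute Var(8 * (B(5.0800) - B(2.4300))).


Var(alpha*(B(t)-B(s))) = alpha^2 * (t-s)
= 8^2 * (5.0800 - 2.4300)
= 64 * 2.6500
= 169.6000

169.6000


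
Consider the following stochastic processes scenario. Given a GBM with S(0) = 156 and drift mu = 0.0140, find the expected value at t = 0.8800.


E[S(t)] = S(0) * exp(mu * t)
= 156 * exp(0.0140 * 0.8800)
= 156 * 1.0124
= 157.9338

157.9338


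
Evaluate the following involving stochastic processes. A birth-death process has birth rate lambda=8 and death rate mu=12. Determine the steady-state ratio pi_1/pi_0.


For birth-death process, pi_n/pi_0 = (lambda/mu)^n
= (8/12)^1
= 0.6667

0.6667


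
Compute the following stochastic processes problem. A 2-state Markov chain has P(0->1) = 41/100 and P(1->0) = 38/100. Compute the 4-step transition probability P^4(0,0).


Computing P^4 by matrix multiplication.
P = [[0.5900, 0.4100], [0.3800, 0.6200]]
After raising P to the power 4:
P^4(0,0) = 0.4820

0.4820


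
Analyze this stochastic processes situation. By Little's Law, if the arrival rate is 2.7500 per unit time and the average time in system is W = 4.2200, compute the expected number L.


Little's Law: L = lambda * W
= 2.7500 * 4.2200
= 11.6050

11.6050


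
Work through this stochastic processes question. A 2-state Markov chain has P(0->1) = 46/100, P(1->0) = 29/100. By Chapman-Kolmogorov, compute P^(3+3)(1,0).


P^6 = P^3 * P^3
Computing via matrix multiplication of the transition matrix.
Entry (1,0) of P^6 = 0.3866

0.3866


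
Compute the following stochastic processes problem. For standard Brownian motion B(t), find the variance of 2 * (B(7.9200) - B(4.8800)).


Var(alpha*(B(t)-B(s))) = alpha^2 * (t-s)
= 2^2 * (7.9200 - 4.8800)
= 4 * 3.0400
= 12.1600

12.1600


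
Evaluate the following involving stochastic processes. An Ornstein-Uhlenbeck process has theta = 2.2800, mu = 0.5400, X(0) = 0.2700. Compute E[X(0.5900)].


E[X(t)] = mu + (X(0) - mu)*exp(-theta*t)
= 0.5400 + (0.2700 - 0.5400)*exp(-2.2800*0.5900)
= 0.5400 + -0.2700 * 0.2605
= 0.4697

0.4697


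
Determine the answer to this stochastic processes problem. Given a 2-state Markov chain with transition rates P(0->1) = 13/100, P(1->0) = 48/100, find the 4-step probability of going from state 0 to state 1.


Computing P^4 by matrix multiplication.
P = [[0.8700, 0.1300], [0.4800, 0.5200]]
After raising P to the power 4:
P^4(0,1) = 0.2082

0.2082


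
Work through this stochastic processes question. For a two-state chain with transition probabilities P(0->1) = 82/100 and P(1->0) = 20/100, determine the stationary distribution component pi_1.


Stationary distribution: pi_0 = p10/(p01+p10), pi_1 = p01/(p01+p10)
p01 = 0.8200, p10 = 0.2000
pi_1 = 0.8039

0.8039


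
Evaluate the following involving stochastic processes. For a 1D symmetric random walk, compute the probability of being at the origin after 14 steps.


P(S(14) = 0) = C(14,7) / 4^7
= 3432 / 16384
= 0.2095

0.2095


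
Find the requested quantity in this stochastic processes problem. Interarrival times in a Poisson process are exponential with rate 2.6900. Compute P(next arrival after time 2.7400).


P(X > t) = exp(-lambda * t)
= exp(-2.6900 * 2.7400)
= exp(-7.3706) = 6.2949e-04

6.2949e-04


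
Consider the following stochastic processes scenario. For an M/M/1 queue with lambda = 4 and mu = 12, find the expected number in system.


rho = 4/12 = 0.3333
L = rho/(1-rho)
= 0.3333/0.6667
= 0.5000

0.5000


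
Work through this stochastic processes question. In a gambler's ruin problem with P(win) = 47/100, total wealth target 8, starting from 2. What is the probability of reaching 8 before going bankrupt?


Gambler's ruin formula:
r = q/p = 0.5300/0.4700 = 1.1277
P(win) = (1 - r^i)/(1 - r^N)
= (1 - 1.1277^2)/(1 - 1.1277^8)
= 0.1682

0.1682


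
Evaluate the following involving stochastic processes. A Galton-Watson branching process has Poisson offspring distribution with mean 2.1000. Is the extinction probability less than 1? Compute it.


Since mu = 2.1000 > 1, extinction prob q < 1.
Solve s = exp(mu*(s-1)) iteratively.
q = 0.1779

0.1779


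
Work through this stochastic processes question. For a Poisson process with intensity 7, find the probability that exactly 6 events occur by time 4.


P(N(t)=k) = (lambda*t)^k * exp(-lambda*t) / k!
lambda*t = 28
= 28^6 * exp(-28) / 6!
= 481890304 * 6.9144e-13 / 720
= 4.6278e-07

4.6278e-07


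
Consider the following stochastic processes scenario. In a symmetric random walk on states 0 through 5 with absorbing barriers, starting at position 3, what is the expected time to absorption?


For symmetric RW on 0,...,N with absorbing barriers, E(i) = i*(N-i)
E(3) = 3 * 2 = 6

6


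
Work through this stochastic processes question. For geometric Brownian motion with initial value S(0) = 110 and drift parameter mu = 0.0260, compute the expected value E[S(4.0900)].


E[S(t)] = S(0) * exp(mu * t)
= 110 * exp(0.0260 * 4.0900)
= 110 * 1.1122
= 122.3420

122.3420


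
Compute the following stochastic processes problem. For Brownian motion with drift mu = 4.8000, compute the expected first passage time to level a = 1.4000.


Expected first passage time = a/mu
= 1.4000/4.8000
= 0.2917

0.2917


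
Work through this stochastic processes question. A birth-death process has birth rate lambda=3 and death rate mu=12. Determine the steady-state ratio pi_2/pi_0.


For birth-death process, pi_n/pi_0 = (lambda/mu)^n
= (3/12)^2
= 0.0625

0.0625


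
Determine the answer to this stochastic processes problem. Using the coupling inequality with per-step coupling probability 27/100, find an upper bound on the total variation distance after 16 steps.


TV distance bound <= (1-delta)^n
= (1 - 0.2700)^16
= 0.7300^16
= 0.0065

0.0065


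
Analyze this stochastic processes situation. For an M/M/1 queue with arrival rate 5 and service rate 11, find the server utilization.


rho = lambda/mu
= 5/11
= 0.4545

0.4545


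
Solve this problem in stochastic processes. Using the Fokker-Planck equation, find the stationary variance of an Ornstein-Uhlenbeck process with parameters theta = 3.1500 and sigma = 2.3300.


Stationary variance = sigma^2 / (2*theta)
= 2.3300^2 / (2*3.1500)
= 5.4289 / 6.3000
= 0.8617

0.8617


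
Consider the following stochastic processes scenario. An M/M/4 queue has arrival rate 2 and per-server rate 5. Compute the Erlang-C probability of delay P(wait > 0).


a = lambda/mu = 0.4000
rho = a/c = 0.1000
Erlang-C formula applied:
C(c,a) = 7.9444e-04

7.9444e-04


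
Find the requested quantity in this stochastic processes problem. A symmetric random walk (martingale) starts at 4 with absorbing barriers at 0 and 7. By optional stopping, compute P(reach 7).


By optional stopping theorem: E(M at tau) = M(0) = 4
P(hit 7)*7 + P(hit 0)*0 = 4
P(hit 7) = (4 - 0)/(7 - 0) = 4/7 = 0.5714

0.5714


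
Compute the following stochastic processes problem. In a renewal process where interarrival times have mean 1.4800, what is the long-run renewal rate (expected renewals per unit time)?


Long-run renewal rate = 1/E(X)
= 1/1.4800
= 0.6757

0.6757


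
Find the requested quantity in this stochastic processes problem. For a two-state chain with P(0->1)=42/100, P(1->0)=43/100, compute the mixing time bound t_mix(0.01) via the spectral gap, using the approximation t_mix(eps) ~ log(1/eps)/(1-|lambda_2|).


lambda_2 = |1 - p01 - p10| = |1 - 0.4200 - 0.4300| = 0.1500
t_mix ~ log(1/eps)/(1 - |lambda_2|)
= log(100)/(1 - 0.1500) = 4.6052/0.8500
= 5.4178

5.4178


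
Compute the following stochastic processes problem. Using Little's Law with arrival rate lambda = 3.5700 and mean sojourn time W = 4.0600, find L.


Little's Law: L = lambda * W
= 3.5700 * 4.0600
= 14.4942

14.4942


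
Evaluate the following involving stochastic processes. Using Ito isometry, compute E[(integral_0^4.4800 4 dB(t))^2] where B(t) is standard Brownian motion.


By Ito isometry: E[(int f dB)^2] = int f^2 dt
= 4^2 * 4.4800
= 16 * 4.4800 = 71.6800

71.6800


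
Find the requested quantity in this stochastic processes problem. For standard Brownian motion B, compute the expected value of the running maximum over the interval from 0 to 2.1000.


E(max B(s)) = sqrt(2t/pi)
= sqrt(2*2.1000/pi)
= sqrt(1.3369)
= 1.1562

1.1562


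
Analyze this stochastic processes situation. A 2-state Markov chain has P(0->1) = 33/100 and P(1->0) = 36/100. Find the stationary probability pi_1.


Stationary distribution: pi_0 = p10/(p01+p10), pi_1 = p01/(p01+p10)
p01 = 0.3300, p10 = 0.3600
pi_1 = 0.4783

0.4783


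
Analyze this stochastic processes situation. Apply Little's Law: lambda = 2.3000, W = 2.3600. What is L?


Little's Law: L = lambda * W
= 2.3000 * 2.3600
= 5.4280

5.4280


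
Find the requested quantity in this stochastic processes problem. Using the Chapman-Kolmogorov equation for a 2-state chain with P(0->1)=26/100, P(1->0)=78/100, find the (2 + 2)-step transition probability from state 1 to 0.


P^4 = P^2 * P^2
Computing via matrix multiplication of the transition matrix.
Entry (1,0) of P^4 = 0.7500

0.7500


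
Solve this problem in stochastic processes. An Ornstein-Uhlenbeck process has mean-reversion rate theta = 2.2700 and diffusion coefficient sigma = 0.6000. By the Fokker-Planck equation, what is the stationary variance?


Stationary variance = sigma^2 / (2*theta)
= 0.6000^2 / (2*2.2700)
= 0.3600 / 4.5400
= 0.0793

0.0793


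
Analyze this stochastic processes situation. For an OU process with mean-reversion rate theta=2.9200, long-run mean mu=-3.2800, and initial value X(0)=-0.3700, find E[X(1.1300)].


E[X(t)] = mu + (X(0) - mu)*exp(-theta*t)
= -3.2800 + (-0.3700 - -3.2800)*exp(-2.9200*1.1300)
= -3.2800 + 2.9100 * 0.0369
= -3.1726

-3.1726


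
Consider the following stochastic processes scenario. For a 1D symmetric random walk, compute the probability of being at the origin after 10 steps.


P(S(10) = 0) = C(10,5) / 4^5
= 252 / 1024
= 0.2461

0.2461


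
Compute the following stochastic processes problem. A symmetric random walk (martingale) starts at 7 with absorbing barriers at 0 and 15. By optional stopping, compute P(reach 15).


By optional stopping theorem: E(M at tau) = M(0) = 7
P(hit 15)*15 + P(hit 0)*0 = 7
P(hit 15) = (7 - 0)/(15 - 0) = 7/15 = 0.4667

0.4667


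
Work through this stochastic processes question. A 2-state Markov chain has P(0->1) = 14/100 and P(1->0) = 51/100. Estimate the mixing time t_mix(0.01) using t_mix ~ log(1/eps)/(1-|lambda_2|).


lambda_2 = |1 - p01 - p10| = |1 - 0.1400 - 0.5100| = 0.3500
t_mix ~ log(1/eps)/(1 - |lambda_2|)
= log(100)/(1 - 0.3500) = 4.6052/0.6500
= 7.0849

7.0849


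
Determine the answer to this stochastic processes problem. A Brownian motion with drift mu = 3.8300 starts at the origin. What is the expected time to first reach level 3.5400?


Expected first passage time = a/mu
= 3.5400/3.8300
= 0.9243

0.9243


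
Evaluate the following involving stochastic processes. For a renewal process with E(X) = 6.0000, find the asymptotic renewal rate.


Long-run renewal rate = 1/E(X)
= 1/6.0000
= 0.1667

0.1667


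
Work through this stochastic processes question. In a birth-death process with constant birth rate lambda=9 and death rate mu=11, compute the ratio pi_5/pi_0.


For birth-death process, pi_n/pi_0 = (lambda/mu)^n
= (9/11)^5
= 0.3666

0.3666


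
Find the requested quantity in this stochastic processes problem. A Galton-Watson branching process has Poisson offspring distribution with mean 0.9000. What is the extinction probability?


Since mu = 0.9000 <= 1, extinction probability = 1.

1.0000


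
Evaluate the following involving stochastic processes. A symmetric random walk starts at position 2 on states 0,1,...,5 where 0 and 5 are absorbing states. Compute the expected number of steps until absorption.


For symmetric RW on 0,...,N with absorbing barriers, E(i) = i*(N-i)
E(2) = 2 * 3 = 6

6


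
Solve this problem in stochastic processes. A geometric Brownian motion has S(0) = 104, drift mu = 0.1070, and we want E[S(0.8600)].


E[S(t)] = S(0) * exp(mu * t)
= 104 * exp(0.1070 * 0.8600)
= 104 * 1.0964
= 114.0242

114.0242


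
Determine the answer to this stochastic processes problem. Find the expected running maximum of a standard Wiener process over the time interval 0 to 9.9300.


E(max B(s)) = sqrt(2t/pi)
= sqrt(2*9.9300/pi)
= sqrt(6.3216)
= 2.5143

2.5143


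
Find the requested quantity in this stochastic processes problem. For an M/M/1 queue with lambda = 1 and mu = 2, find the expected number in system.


rho = 1/2 = 0.5000
L = rho/(1-rho)
= 0.5000/0.5000
= 1.0000

1.0000


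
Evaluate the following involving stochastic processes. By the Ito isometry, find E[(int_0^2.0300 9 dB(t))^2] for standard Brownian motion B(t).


By Ito isometry: E[(int f dB)^2] = int f^2 dt
= 9^2 * 2.0300
= 81 * 2.0300 = 164.4300

164.4300


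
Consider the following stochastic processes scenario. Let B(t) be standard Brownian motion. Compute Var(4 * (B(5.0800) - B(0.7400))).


Var(alpha*(B(t)-B(s))) = alpha^2 * (t-s)
= 4^2 * (5.0800 - 0.7400)
= 16 * 4.3400
= 69.4400

69.4400


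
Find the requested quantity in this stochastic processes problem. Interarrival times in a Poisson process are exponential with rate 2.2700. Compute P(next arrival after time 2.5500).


P(X > t) = exp(-lambda * t)
= exp(-2.2700 * 2.5500)
= exp(-5.7885) = 0.0031

0.0031


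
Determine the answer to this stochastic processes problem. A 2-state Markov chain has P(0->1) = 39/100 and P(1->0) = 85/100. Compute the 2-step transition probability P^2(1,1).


Computing P^2 by matrix multiplication.
P = [[0.6100, 0.3900], [0.8500, 0.1500]]
After raising P to the power 2:
P^2(1,1) = 0.3540

0.3540


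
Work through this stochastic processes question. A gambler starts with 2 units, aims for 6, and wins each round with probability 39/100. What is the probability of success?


Gambler's ruin formula:
r = q/p = 0.6100/0.3900 = 1.5641
P(win) = (1 - r^i)/(1 - r^N)
= (1 - 1.5641^2)/(1 - 1.5641^6)
= 0.1060

0.1060


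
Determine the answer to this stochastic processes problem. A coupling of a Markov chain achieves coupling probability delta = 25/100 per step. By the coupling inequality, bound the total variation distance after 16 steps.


TV distance bound <= (1-delta)^n
= (1 - 0.2500)^16
= 0.7500^16
= 0.0100

0.0100


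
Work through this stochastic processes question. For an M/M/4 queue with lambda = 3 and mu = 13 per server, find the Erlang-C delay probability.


a = lambda/mu = 0.2308
rho = a/c = 0.0577
Erlang-C formula applied:
C(c,a) = 9.9560e-05

9.9560e-05


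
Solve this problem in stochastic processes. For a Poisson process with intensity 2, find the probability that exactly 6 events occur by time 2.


P(N(t)=k) = (lambda*t)^k * exp(-lambda*t) / k!
lambda*t = 4
= 4^6 * exp(-4) / 6!
= 4096 * 0.0183 / 720
= 0.1042

0.1042


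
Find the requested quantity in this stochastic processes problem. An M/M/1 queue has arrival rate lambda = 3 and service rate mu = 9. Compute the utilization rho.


rho = lambda/mu
= 3/9
= 0.3333

0.3333


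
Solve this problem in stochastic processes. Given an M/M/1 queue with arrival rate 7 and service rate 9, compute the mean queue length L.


rho = 7/9 = 0.7778
L = rho/(1-rho)
= 0.7778/0.2222
= 3.5000

3.5000


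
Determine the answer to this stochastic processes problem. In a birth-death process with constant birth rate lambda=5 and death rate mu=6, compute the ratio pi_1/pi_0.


For birth-death process, pi_n/pi_0 = (lambda/mu)^n
= (5/6)^1
= 0.8333

0.8333


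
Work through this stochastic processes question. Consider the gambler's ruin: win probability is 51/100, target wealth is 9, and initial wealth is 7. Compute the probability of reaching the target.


Gambler's ruin formula:
r = q/p = 0.4900/0.5100 = 0.9608
P(win) = (1 - r^i)/(1 - r^N)
= (1 - 0.9608^7)/(1 - 0.9608^9)
= 0.8078

0.8078


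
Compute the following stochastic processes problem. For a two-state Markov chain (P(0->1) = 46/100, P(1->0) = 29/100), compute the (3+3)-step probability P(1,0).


P^6 = P^3 * P^3
Computing via matrix multiplication of the transition matrix.
Entry (1,0) of P^6 = 0.3866

0.3866


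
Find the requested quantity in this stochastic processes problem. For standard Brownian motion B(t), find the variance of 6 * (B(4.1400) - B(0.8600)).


Var(alpha*(B(t)-B(s))) = alpha^2 * (t-s)
= 6^2 * (4.1400 - 0.8600)
= 36 * 3.2800
= 118.0800

118.0800


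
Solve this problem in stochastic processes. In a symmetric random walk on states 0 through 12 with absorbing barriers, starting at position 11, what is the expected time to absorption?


For symmetric RW on 0,...,N with absorbing barriers, E(i) = i*(N-i)
E(11) = 11 * 1 = 11

11


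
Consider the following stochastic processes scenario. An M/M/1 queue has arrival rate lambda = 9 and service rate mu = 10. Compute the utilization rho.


rho = lambda/mu
= 9/10
= 0.9000

0.9000


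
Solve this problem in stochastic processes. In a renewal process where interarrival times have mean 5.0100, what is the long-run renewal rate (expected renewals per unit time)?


Long-run renewal rate = 1/E(X)
= 1/5.0100
= 0.1996

0.1996


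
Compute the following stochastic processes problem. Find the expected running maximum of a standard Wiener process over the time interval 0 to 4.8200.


E(max B(s)) = sqrt(2t/pi)
= sqrt(2*4.8200/pi)
= sqrt(3.0685)
= 1.7517

1.7517


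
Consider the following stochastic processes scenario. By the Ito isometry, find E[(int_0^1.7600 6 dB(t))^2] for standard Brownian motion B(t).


By Ito isometry: E[(int f dB)^2] = int f^2 dt
= 6^2 * 1.7600
= 36 * 1.7600 = 63.3600

63.3600


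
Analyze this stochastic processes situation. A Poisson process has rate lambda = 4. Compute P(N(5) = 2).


P(N(t)=k) = (lambda*t)^k * exp(-lambda*t) / k!
lambda*t = 20
= 20^2 * exp(-20) / 2!
= 400 * 2.0612e-09 / 2
= 4.1223e-07

4.1223e-07


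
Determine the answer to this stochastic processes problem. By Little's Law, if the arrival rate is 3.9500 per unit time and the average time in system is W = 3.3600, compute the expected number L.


Little's Law: L = lambda * W
= 3.9500 * 3.3600
= 13.2720

13.2720


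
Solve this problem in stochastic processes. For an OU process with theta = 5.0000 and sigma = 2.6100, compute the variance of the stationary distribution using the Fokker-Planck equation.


Stationary variance = sigma^2 / (2*theta)
= 2.6100^2 / (2*5.0000)
= 6.8121 / 10.0000
= 0.6812

0.6812


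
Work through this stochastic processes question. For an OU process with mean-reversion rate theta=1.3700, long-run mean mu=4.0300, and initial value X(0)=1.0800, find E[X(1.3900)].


E[X(t)] = mu + (X(0) - mu)*exp(-theta*t)
= 4.0300 + (1.0800 - 4.0300)*exp(-1.3700*1.3900)
= 4.0300 + -2.9500 * 0.1489
= 3.5907

3.5907


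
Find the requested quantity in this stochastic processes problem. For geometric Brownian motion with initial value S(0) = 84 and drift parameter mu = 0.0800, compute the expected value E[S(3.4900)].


E[S(t)] = S(0) * exp(mu * t)
= 84 * exp(0.0800 * 3.4900)
= 84 * 1.3221
= 111.0540

111.0540


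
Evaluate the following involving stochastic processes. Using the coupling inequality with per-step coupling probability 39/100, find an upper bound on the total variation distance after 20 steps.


TV distance bound <= (1-delta)^n
= (1 - 0.3900)^20
= 0.6100^20
= 5.0886e-05

5.0886e-05


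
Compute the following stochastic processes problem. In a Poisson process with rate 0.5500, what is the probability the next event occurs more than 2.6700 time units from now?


P(X > t) = exp(-lambda * t)
= exp(-0.5500 * 2.6700)
= exp(-1.4685) = 0.2303

0.2303


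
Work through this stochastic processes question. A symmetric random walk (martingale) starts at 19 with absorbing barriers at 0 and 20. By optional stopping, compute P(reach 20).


By optional stopping theorem: E(M at tau) = M(0) = 19
P(hit 20)*20 + P(hit 0)*0 = 19
P(hit 20) = (19 - 0)/(20 - 0) = 19/20 = 0.9500

0.9500


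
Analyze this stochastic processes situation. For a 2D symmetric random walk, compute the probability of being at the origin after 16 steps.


P = C(16,8)^2 / 4^16
= 12870^2 / 4294967296
= 165636900 / 4294967296
= 0.0386

0.0386


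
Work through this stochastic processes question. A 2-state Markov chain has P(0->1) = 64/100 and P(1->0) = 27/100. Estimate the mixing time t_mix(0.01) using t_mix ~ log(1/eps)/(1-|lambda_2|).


lambda_2 = |1 - p01 - p10| = |1 - 0.6400 - 0.2700| = 0.0900
t_mix ~ log(1/eps)/(1 - |lambda_2|)
= log(100)/(1 - 0.0900) = 4.6052/0.9100
= 5.0606

5.0606


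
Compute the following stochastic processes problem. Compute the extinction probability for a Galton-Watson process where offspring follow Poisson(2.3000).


Since mu = 2.3000 > 1, extinction prob q < 1.
Solve s = exp(mu*(s-1)) iteratively.
q = 0.1376

0.1376


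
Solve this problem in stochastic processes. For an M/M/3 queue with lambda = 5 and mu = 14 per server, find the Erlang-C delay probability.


a = lambda/mu = 0.3571
rho = a/c = 0.1190
Erlang-C formula applied:
C(c,a) = 0.0060

0.0060


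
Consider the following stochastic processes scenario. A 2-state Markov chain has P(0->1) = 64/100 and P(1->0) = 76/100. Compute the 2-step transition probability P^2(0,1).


Computing P^2 by matrix multiplication.
P = [[0.3600, 0.6400], [0.7600, 0.2400]]
After raising P to the power 2:
P^2(0,1) = 0.3840

0.3840


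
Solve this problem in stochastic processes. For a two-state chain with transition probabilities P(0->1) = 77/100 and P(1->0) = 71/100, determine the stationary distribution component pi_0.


Stationary distribution: pi_0 = p10/(p01+p10), pi_1 = p01/(p01+p10)
p01 = 0.7700, p10 = 0.7100
pi_0 = 0.4797

0.4797


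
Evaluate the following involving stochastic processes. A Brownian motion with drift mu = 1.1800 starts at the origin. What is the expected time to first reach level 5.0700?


Expected first passage time = a/mu
= 5.0700/1.1800
= 4.2966

4.2966


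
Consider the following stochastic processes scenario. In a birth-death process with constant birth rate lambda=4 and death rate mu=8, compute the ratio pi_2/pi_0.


For birth-death process, pi_n/pi_0 = (lambda/mu)^n
= (4/8)^2
= 0.2500

0.2500


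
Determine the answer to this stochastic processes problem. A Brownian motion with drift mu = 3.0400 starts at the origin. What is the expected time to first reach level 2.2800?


Expected first passage time = a/mu
= 2.2800/3.0400
= 0.7500

0.7500


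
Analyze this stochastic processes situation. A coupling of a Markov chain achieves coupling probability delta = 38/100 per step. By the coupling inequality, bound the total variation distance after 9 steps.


TV distance bound <= (1-delta)^n
= (1 - 0.3800)^9
= 0.6200^9
= 0.0135

0.0135


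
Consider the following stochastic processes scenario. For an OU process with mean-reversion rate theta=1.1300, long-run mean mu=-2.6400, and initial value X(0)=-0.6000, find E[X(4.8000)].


E[X(t)] = mu + (X(0) - mu)*exp(-theta*t)
= -2.6400 + (-0.6000 - -2.6400)*exp(-1.1300*4.8000)
= -2.6400 + 2.0400 * 0.0044
= -2.6310

-2.6310


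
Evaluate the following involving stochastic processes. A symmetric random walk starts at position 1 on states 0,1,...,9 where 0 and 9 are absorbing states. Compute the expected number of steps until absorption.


For symmetric RW on 0,...,N with absorbing barriers, E(i) = i*(N-i)
E(1) = 1 * 8 = 8

8


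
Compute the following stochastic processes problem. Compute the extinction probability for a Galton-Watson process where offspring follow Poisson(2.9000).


Since mu = 2.9000 > 1, extinction prob q < 1.
Solve s = exp(mu*(s-1)) iteratively.
q = 0.0668

0.0668


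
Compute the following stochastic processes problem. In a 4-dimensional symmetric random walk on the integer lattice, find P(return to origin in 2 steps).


P(return in 2 steps) = P(reverse first step) = 1/(2d)
= 1/8
= 0.1250

0.1250


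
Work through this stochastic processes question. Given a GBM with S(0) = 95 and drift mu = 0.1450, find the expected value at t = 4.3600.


E[S(t)] = S(0) * exp(mu * t)
= 95 * exp(0.1450 * 4.3600)
= 95 * 1.8817
= 178.7659

178.7659


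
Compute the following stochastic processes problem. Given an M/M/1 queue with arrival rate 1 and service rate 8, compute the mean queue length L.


rho = 1/8 = 0.1250
L = rho/(1-rho)
= 0.1250/0.8750
= 0.1429

0.1429


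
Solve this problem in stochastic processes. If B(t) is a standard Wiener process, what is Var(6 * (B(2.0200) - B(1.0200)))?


Var(alpha*(B(t)-B(s))) = alpha^2 * (t-s)
= 6^2 * (2.0200 - 1.0200)
= 36 * 1.0000
= 36.0000

36.0000


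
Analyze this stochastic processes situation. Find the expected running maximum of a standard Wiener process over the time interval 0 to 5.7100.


E(max B(s)) = sqrt(2t/pi)
= sqrt(2*5.7100/pi)
= sqrt(3.6351)
= 1.9066

1.9066


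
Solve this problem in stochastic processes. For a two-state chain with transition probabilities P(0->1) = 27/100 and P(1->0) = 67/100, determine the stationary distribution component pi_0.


Stationary distribution: pi_0 = p10/(p01+p10), pi_1 = p01/(p01+p10)
p01 = 0.2700, p10 = 0.6700
pi_0 = 0.7128

0.7128


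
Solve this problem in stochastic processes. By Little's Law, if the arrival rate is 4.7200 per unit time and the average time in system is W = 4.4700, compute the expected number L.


Little's Law: L = lambda * W
= 4.7200 * 4.4700
= 21.0984

21.0984


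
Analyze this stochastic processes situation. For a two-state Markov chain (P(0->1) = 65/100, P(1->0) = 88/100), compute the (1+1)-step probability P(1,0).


P^2 = P^1 * P^1
Computing via matrix multiplication of the transition matrix.
Entry (1,0) of P^2 = 0.4136

0.4136


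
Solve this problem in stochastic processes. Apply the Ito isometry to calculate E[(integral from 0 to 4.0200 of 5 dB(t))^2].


By Ito isometry: E[(int f dB)^2] = int f^2 dt
= 5^2 * 4.0200
= 25 * 4.0200 = 100.5000

100.5000


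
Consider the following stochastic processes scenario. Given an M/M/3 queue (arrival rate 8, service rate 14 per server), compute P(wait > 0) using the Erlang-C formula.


a = lambda/mu = 0.5714
rho = a/c = 0.1905
Erlang-C formula applied:
C(c,a) = 0.0217

0.0217
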